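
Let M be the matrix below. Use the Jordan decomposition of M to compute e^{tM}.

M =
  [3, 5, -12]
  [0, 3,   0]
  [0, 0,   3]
e^{tM} =
  [exp(3*t), 5*t*exp(3*t), -12*t*exp(3*t)]
  [0, exp(3*t), 0]
  [0, 0, exp(3*t)]

Strategy: write M = P · J · P⁻¹ where J is a Jordan canonical form, so e^{tM} = P · e^{tJ} · P⁻¹, and e^{tJ} can be computed block-by-block.

M has Jordan form
J =
  [3, 1, 0]
  [0, 3, 0]
  [0, 0, 3]
(up to reordering of blocks).

Per-block formulas:
  For a 1×1 block at λ = 3: exp(t · [3]) = [e^(3t)].
  For a 2×2 Jordan block J_2(3): exp(t · J_2(3)) = e^(3t)·(I + t·N), where N is the 2×2 nilpotent shift.

After assembling e^{tJ} and conjugating by P, we get:

e^{tM} =
  [exp(3*t), 5*t*exp(3*t), -12*t*exp(3*t)]
  [0, exp(3*t), 0]
  [0, 0, exp(3*t)]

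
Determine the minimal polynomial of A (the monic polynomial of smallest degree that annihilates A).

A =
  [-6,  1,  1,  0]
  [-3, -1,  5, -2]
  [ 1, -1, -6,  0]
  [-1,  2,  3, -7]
x^3 + 15*x^2 + 75*x + 125

The characteristic polynomial is χ_A(x) = (x + 5)^4, so the eigenvalues are known. The minimal polynomial is
  m_A(x) = Π_λ (x − λ)^{k_λ}
where k_λ is the size of the *largest* Jordan block for λ (equivalently, the smallest k with (A − λI)^k v = 0 for every generalised eigenvector v of λ).

  λ = -5: largest Jordan block has size 3, contributing (x + 5)^3

So m_A(x) = (x + 5)^3 = x^3 + 15*x^2 + 75*x + 125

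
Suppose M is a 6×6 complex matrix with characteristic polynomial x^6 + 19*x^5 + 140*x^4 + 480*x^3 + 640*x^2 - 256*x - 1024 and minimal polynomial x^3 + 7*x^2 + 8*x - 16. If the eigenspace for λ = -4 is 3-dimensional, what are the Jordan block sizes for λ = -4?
Block sizes for λ = -4: [2, 2, 1]

Step 1 — from the characteristic polynomial, algebraic multiplicity of λ = -4 is 5. From dim ker(M − (-4)·I) = 3, there are exactly 3 Jordan blocks for λ = -4.
Step 2 — from the minimal polynomial, the factor (x + 4)^2 tells us the largest block for λ = -4 has size 2.
Step 3 — with total size 5, 3 blocks, and largest block 2, the block sizes (in nonincreasing order) are [2, 2, 1].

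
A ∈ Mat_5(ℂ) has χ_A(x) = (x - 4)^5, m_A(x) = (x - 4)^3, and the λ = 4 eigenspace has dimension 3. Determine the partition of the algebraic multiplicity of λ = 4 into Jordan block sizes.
Block sizes for λ = 4: [3, 1, 1]

Step 1 — from the characteristic polynomial, algebraic multiplicity of λ = 4 is 5. From dim ker(A − (4)·I) = 3, there are exactly 3 Jordan blocks for λ = 4.
Step 2 — from the minimal polynomial, the factor (x − 4)^3 tells us the largest block for λ = 4 has size 3.
Step 3 — with total size 5, 3 blocks, and largest block 3, the block sizes (in nonincreasing order) are [3, 1, 1].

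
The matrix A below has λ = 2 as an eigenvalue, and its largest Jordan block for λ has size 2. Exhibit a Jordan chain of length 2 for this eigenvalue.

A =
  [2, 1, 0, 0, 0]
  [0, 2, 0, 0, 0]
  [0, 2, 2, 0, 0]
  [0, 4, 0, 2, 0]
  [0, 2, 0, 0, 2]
A Jordan chain for λ = 2 of length 2:
v_1 = (1, 0, 2, 4, 2)ᵀ
v_2 = (0, 1, 0, 0, 0)ᵀ

Let N = A − (2)·I. We want v_2 with N^2 v_2 = 0 but N^1 v_2 ≠ 0; then v_{j-1} := N · v_j for j = 2, …, 2.

Pick v_2 = (0, 1, 0, 0, 0)ᵀ.
Then v_1 = N · v_2 = (1, 0, 2, 4, 2)ᵀ.

Sanity check: (A − (2)·I) v_1 = (0, 0, 0, 0, 0)ᵀ = 0. ✓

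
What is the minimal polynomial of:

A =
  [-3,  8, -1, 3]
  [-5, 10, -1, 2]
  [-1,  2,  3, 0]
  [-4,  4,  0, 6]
x^3 - 12*x^2 + 48*x - 64

The characteristic polynomial is χ_A(x) = (x - 4)^4, so the eigenvalues are known. The minimal polynomial is
  m_A(x) = Π_λ (x − λ)^{k_λ}
where k_λ is the size of the *largest* Jordan block for λ (equivalently, the smallest k with (A − λI)^k v = 0 for every generalised eigenvector v of λ).

  λ = 4: largest Jordan block has size 3, contributing (x − 4)^3

So m_A(x) = (x - 4)^3 = x^3 - 12*x^2 + 48*x - 64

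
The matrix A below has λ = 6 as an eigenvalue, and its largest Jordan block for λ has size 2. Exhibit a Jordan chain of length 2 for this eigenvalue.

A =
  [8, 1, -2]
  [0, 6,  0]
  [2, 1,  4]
A Jordan chain for λ = 6 of length 2:
v_1 = (2, 0, 2)ᵀ
v_2 = (1, 0, 0)ᵀ

Let N = A − (6)·I. We want v_2 with N^2 v_2 = 0 but N^1 v_2 ≠ 0; then v_{j-1} := N · v_j for j = 2, …, 2.

Pick v_2 = (1, 0, 0)ᵀ.
Then v_1 = N · v_2 = (2, 0, 2)ᵀ.

Sanity check: (A − (6)·I) v_1 = (0, 0, 0)ᵀ = 0. ✓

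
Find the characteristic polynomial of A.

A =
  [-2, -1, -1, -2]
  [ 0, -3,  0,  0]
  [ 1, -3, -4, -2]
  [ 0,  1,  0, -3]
x^4 + 12*x^3 + 54*x^2 + 108*x + 81

Expanding det(x·I − A) (e.g. by cofactor expansion or by noting that A is similar to its Jordan form J, which has the same characteristic polynomial as A) gives
  χ_A(x) = x^4 + 12*x^3 + 54*x^2 + 108*x + 81
which factors as (x + 3)^4. The eigenvalues (with algebraic multiplicities) are λ = -3 with multiplicity 4.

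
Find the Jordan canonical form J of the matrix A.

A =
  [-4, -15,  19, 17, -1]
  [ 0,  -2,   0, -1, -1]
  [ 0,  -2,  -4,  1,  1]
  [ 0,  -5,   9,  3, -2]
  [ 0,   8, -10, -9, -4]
J_3(-4) ⊕ J_1(-4) ⊕ J_1(5)

The characteristic polynomial is
  det(x·I − A) = x^5 + 11*x^4 + 16*x^3 - 224*x^2 - 1024*x - 1280 = (x - 5)*(x + 4)^4

Eigenvalues and multiplicities (the geometric multiplicity of λ is n − rank(A − λI), which equals the number of Jordan blocks for λ):
  λ = -4: algebraic multiplicity = 4, geometric multiplicity = 2
  λ = 5: algebraic multiplicity = 1, geometric multiplicity = 1

Determining the block sizes for each eigenvalue:
  λ = -4: with am = 4 and gm = 2, the partition is not yet determined (e.g. several partitions of 4 into 2 parts exist). Let N = A − (-4)·I. Computing rank(N^1) = 3, rank(N^2) = 2, rank(N^3) = 1; the number of blocks of size ≥ j is rank(N^{j−1}) − rank(N^j), giving [2, 1, 1]. So we have 1 block(s) of size 3, 1 block(s) of size 1 → block sizes [3, 1]
  λ = 5: one block (gm = 1), so the single block has size am = 1 → block sizes [1]

Assembling the blocks gives a Jordan form
J =
  [-4,  1,  0,  0, 0]
  [ 0, -4,  1,  0, 0]
  [ 0,  0, -4,  0, 0]
  [ 0,  0,  0, -4, 0]
  [ 0,  0,  0,  0, 5]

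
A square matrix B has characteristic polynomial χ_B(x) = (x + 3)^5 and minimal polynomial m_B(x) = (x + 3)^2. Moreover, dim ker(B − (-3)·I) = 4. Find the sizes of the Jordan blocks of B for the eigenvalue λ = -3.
Block sizes for λ = -3: [2, 1, 1, 1]

Step 1 — from the characteristic polynomial, algebraic multiplicity of λ = -3 is 5. From dim ker(B − (-3)·I) = 4, there are exactly 4 Jordan blocks for λ = -3.
Step 2 — from the minimal polynomial, the factor (x + 3)^2 tells us the largest block for λ = -3 has size 2.
Step 3 — with total size 5, 4 blocks, and largest block 2, the block sizes (in nonincreasing order) are [2, 1, 1, 1].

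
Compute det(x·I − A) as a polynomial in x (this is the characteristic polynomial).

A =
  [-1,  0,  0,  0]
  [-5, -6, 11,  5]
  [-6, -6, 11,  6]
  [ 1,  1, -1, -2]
x^4 - 2*x^3 - 12*x^2 - 14*x - 5

Expanding det(x·I − A) (e.g. by cofactor expansion or by noting that A is similar to its Jordan form J, which has the same characteristic polynomial as A) gives
  χ_A(x) = x^4 - 2*x^3 - 12*x^2 - 14*x - 5
which factors as (x - 5)*(x + 1)^3. The eigenvalues (with algebraic multiplicities) are λ = -1 with multiplicity 3, λ = 5 with multiplicity 1.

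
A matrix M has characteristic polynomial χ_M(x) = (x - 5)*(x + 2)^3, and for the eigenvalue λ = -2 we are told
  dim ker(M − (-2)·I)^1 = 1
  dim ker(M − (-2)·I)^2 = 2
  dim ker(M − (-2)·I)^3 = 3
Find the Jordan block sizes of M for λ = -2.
Block sizes for λ = -2: [3]

From the dimensions of kernels of powers, the number of Jordan blocks of size at least j is d_j − d_{j−1} where d_j = dim ker(N^j) (with d_0 = 0). Computing the differences gives [1, 1, 1].
The number of blocks of size exactly k is (#blocks of size ≥ k) − (#blocks of size ≥ k + 1), so the partition is: 1 block(s) of size 3.
In nonincreasing order the block sizes are [3].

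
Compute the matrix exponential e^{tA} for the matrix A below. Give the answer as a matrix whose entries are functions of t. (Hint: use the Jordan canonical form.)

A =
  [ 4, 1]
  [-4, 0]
e^{tA} =
  [2*t*exp(2*t) + exp(2*t), t*exp(2*t)]
  [-4*t*exp(2*t), -2*t*exp(2*t) + exp(2*t)]

Strategy: write A = P · J · P⁻¹ where J is a Jordan canonical form, so e^{tA} = P · e^{tJ} · P⁻¹, and e^{tJ} can be computed block-by-block.

A has Jordan form
J =
  [2, 1]
  [0, 2]
(up to reordering of blocks).

Per-block formulas:
  For a 2×2 Jordan block J_2(2): exp(t · J_2(2)) = e^(2t)·(I + t·N), where N is the 2×2 nilpotent shift.

After assembling e^{tJ} and conjugating by P, we get:

e^{tA} =
  [2*t*exp(2*t) + exp(2*t), t*exp(2*t)]
  [-4*t*exp(2*t), -2*t*exp(2*t) + exp(2*t)]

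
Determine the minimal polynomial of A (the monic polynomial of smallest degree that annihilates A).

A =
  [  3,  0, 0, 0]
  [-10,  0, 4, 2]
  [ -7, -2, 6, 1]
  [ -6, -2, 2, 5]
x^2 - 7*x + 12

The characteristic polynomial is χ_A(x) = (x - 4)^2*(x - 3)^2, so the eigenvalues are known. The minimal polynomial is
  m_A(x) = Π_λ (x − λ)^{k_λ}
where k_λ is the size of the *largest* Jordan block for λ (equivalently, the smallest k with (A − λI)^k v = 0 for every generalised eigenvector v of λ).

  λ = 3: largest Jordan block has size 1, contributing (x − 3)
  λ = 4: largest Jordan block has size 1, contributing (x − 4)

So m_A(x) = (x - 4)*(x - 3) = x^2 - 7*x + 12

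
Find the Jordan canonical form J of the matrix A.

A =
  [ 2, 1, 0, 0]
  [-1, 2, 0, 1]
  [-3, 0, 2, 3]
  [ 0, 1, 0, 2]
J_3(2) ⊕ J_1(2)

The characteristic polynomial is
  det(x·I − A) = x^4 - 8*x^3 + 24*x^2 - 32*x + 16 = (x - 2)^4

Eigenvalues and multiplicities (the geometric multiplicity of λ is n − rank(A − λI), which equals the number of Jordan blocks for λ):
  λ = 2: algebraic multiplicity = 4, geometric multiplicity = 2

Determining the block sizes for each eigenvalue:
  λ = 2: with am = 4 and gm = 2, the partition is not yet determined (e.g. several partitions of 4 into 2 parts exist). Let N = A − (2)·I. Computing rank(N^1) = 2, rank(N^2) = 1, rank(N^3) = 0; the number of blocks of size ≥ j is rank(N^{j−1}) − rank(N^j), giving [2, 1, 1]. So we have 1 block(s) of size 3, 1 block(s) of size 1 → block sizes [3, 1]

Assembling the blocks gives a Jordan form
J =
  [2, 1, 0, 0]
  [0, 2, 1, 0]
  [0, 0, 2, 0]
  [0, 0, 0, 2]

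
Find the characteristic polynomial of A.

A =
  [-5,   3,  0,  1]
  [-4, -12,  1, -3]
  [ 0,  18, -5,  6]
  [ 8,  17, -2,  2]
x^4 + 20*x^3 + 150*x^2 + 500*x + 625

Expanding det(x·I − A) (e.g. by cofactor expansion or by noting that A is similar to its Jordan form J, which has the same characteristic polynomial as A) gives
  χ_A(x) = x^4 + 20*x^3 + 150*x^2 + 500*x + 625
which factors as (x + 5)^4. The eigenvalues (with algebraic multiplicities) are λ = -5 with multiplicity 4.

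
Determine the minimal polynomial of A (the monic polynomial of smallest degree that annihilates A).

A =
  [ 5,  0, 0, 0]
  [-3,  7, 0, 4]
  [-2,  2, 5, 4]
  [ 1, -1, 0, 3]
x^3 - 15*x^2 + 75*x - 125

The characteristic polynomial is χ_A(x) = (x - 5)^4, so the eigenvalues are known. The minimal polynomial is
  m_A(x) = Π_λ (x − λ)^{k_λ}
where k_λ is the size of the *largest* Jordan block for λ (equivalently, the smallest k with (A − λI)^k v = 0 for every generalised eigenvector v of λ).

  λ = 5: largest Jordan block has size 3, contributing (x − 5)^3

So m_A(x) = (x - 5)^3 = x^3 - 15*x^2 + 75*x - 125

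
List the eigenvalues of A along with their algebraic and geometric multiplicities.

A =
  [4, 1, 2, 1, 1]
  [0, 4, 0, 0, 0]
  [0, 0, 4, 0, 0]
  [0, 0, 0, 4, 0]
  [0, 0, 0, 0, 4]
λ = 4: alg = 5, geom = 4

Step 1 — factor the characteristic polynomial to read off the algebraic multiplicities:
  χ_A(x) = (x - 4)^5

Step 2 — compute geometric multiplicities via the rank-nullity identity g(λ) = n − rank(A − λI):
  rank(A − (4)·I) = 1, so dim ker(A − (4)·I) = n − 1 = 4

Summary:
  λ = 4: algebraic multiplicity = 5, geometric multiplicity = 4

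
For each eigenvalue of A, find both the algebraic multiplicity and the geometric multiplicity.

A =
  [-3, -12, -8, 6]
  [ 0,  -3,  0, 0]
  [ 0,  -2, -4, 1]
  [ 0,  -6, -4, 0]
λ = -3: alg = 2, geom = 2; λ = -2: alg = 2, geom = 1

Step 1 — factor the characteristic polynomial to read off the algebraic multiplicities:
  χ_A(x) = (x + 2)^2*(x + 3)^2

Step 2 — compute geometric multiplicities via the rank-nullity identity g(λ) = n − rank(A − λI):
  rank(A − (-3)·I) = 2, so dim ker(A − (-3)·I) = n − 2 = 2
  rank(A − (-2)·I) = 3, so dim ker(A − (-2)·I) = n − 3 = 1

Summary:
  λ = -3: algebraic multiplicity = 2, geometric multiplicity = 2
  λ = -2: algebraic multiplicity = 2, geometric multiplicity = 1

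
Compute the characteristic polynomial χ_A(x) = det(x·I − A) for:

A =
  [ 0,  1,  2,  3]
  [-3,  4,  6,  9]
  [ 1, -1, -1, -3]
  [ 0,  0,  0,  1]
x^4 - 4*x^3 + 6*x^2 - 4*x + 1

Expanding det(x·I − A) (e.g. by cofactor expansion or by noting that A is similar to its Jordan form J, which has the same characteristic polynomial as A) gives
  χ_A(x) = x^4 - 4*x^3 + 6*x^2 - 4*x + 1
which factors as (x - 1)^4. The eigenvalues (with algebraic multiplicities) are λ = 1 with multiplicity 4.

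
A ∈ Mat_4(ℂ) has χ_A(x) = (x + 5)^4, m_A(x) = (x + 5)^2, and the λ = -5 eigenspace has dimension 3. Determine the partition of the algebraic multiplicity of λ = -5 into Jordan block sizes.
Block sizes for λ = -5: [2, 1, 1]

Step 1 — from the characteristic polynomial, algebraic multiplicity of λ = -5 is 4. From dim ker(A − (-5)·I) = 3, there are exactly 3 Jordan blocks for λ = -5.
Step 2 — from the minimal polynomial, the factor (x + 5)^2 tells us the largest block for λ = -5 has size 2.
Step 3 — with total size 4, 3 blocks, and largest block 2, the block sizes (in nonincreasing order) are [2, 1, 1].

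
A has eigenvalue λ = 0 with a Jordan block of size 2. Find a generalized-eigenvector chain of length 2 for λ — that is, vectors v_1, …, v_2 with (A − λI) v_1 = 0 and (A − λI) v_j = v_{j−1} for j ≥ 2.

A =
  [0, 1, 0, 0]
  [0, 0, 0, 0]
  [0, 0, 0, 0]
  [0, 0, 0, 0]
A Jordan chain for λ = 0 of length 2:
v_1 = (1, 0, 0, 0)ᵀ
v_2 = (0, 1, 0, 0)ᵀ

Let N = A − (0)·I. We want v_2 with N^2 v_2 = 0 but N^1 v_2 ≠ 0; then v_{j-1} := N · v_j for j = 2, …, 2.

Pick v_2 = (0, 1, 0, 0)ᵀ.
Then v_1 = N · v_2 = (1, 0, 0, 0)ᵀ.

Sanity check: (A − (0)·I) v_1 = (0, 0, 0, 0)ᵀ = 0. ✓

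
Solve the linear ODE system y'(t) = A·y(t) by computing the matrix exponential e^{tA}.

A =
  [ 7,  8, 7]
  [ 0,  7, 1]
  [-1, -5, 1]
e^{tA} =
  [-3*t^2*exp(5*t)/2 + 2*t*exp(5*t) + exp(5*t), -3*t^2*exp(5*t)/2 + 8*t*exp(5*t), -3*t^2*exp(5*t) + 7*t*exp(5*t)]
  [-t^2*exp(5*t)/2, -t^2*exp(5*t)/2 + 2*t*exp(5*t) + exp(5*t), -t^2*exp(5*t) + t*exp(5*t)]
  [t^2*exp(5*t) - t*exp(5*t), t^2*exp(5*t) - 5*t*exp(5*t), 2*t^2*exp(5*t) - 4*t*exp(5*t) + exp(5*t)]

Strategy: write A = P · J · P⁻¹ where J is a Jordan canonical form, so e^{tA} = P · e^{tJ} · P⁻¹, and e^{tJ} can be computed block-by-block.

A has Jordan form
J =
  [5, 1, 0]
  [0, 5, 1]
  [0, 0, 5]
(up to reordering of blocks).

Per-block formulas:
  For a 3×3 Jordan block J_3(5): exp(t · J_3(5)) = e^(5t)·(I + t·N + (t^2/2)·N^2), where N is the 3×3 nilpotent shift.

After assembling e^{tJ} and conjugating by P, we get:

e^{tA} =
  [-3*t^2*exp(5*t)/2 + 2*t*exp(5*t) + exp(5*t), -3*t^2*exp(5*t)/2 + 8*t*exp(5*t), -3*t^2*exp(5*t) + 7*t*exp(5*t)]
  [-t^2*exp(5*t)/2, -t^2*exp(5*t)/2 + 2*t*exp(5*t) + exp(5*t), -t^2*exp(5*t) + t*exp(5*t)]
  [t^2*exp(5*t) - t*exp(5*t), t^2*exp(5*t) - 5*t*exp(5*t), 2*t^2*exp(5*t) - 4*t*exp(5*t) + exp(5*t)]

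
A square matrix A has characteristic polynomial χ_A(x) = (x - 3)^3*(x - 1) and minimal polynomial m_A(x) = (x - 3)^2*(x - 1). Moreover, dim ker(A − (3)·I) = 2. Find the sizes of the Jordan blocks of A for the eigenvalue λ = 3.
Block sizes for λ = 3: [2, 1]

Step 1 — from the characteristic polynomial, algebraic multiplicity of λ = 3 is 3. From dim ker(A − (3)·I) = 2, there are exactly 2 Jordan blocks for λ = 3.
Step 2 — from the minimal polynomial, the factor (x − 3)^2 tells us the largest block for λ = 3 has size 2.
Step 3 — with total size 3, 2 blocks, and largest block 2, the block sizes (in nonincreasing order) are [2, 1].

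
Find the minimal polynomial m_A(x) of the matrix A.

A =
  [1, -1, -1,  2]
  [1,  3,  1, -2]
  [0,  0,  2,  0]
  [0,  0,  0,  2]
x^2 - 4*x + 4

The characteristic polynomial is χ_A(x) = (x - 2)^4, so the eigenvalues are known. The minimal polynomial is
  m_A(x) = Π_λ (x − λ)^{k_λ}
where k_λ is the size of the *largest* Jordan block for λ (equivalently, the smallest k with (A − λI)^k v = 0 for every generalised eigenvector v of λ).

  λ = 2: largest Jordan block has size 2, contributing (x − 2)^2

So m_A(x) = (x - 2)^2 = x^2 - 4*x + 4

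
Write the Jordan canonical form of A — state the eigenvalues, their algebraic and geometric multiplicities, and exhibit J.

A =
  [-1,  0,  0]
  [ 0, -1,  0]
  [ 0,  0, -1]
J_1(-1) ⊕ J_1(-1) ⊕ J_1(-1)

The characteristic polynomial is
  det(x·I − A) = x^3 + 3*x^2 + 3*x + 1 = (x + 1)^3

Eigenvalues and multiplicities (the geometric multiplicity of λ is n − rank(A − λI), which equals the number of Jordan blocks for λ):
  λ = -1: algebraic multiplicity = 3, geometric multiplicity = 3

Determining the block sizes for each eigenvalue:
  λ = -1: gm = am = 3, so every block has size 1 → block sizes [1, 1, 1]

Assembling the blocks gives a Jordan form
J =
  [-1,  0,  0]
  [ 0, -1,  0]
  [ 0,  0, -1]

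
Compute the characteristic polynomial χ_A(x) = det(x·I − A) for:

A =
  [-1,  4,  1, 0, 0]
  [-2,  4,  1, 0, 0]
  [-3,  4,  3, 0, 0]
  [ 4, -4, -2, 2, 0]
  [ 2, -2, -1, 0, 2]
x^5 - 10*x^4 + 40*x^3 - 80*x^2 + 80*x - 32

Expanding det(x·I − A) (e.g. by cofactor expansion or by noting that A is similar to its Jordan form J, which has the same characteristic polynomial as A) gives
  χ_A(x) = x^5 - 10*x^4 + 40*x^3 - 80*x^2 + 80*x - 32
which factors as (x - 2)^5. The eigenvalues (with algebraic multiplicities) are λ = 2 with multiplicity 5.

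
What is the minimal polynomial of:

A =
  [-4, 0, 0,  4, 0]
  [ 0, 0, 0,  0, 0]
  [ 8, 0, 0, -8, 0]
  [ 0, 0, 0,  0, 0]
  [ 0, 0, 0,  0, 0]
x^2 + 4*x

The characteristic polynomial is χ_A(x) = x^4*(x + 4), so the eigenvalues are known. The minimal polynomial is
  m_A(x) = Π_λ (x − λ)^{k_λ}
where k_λ is the size of the *largest* Jordan block for λ (equivalently, the smallest k with (A − λI)^k v = 0 for every generalised eigenvector v of λ).

  λ = -4: largest Jordan block has size 1, contributing (x + 4)
  λ = 0: largest Jordan block has size 1, contributing (x − 0)

So m_A(x) = x*(x + 4) = x^2 + 4*x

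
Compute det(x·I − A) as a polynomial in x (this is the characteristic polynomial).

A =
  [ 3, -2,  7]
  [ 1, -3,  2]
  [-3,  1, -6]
x^3 + 6*x^2 + 12*x + 8

Expanding det(x·I − A) (e.g. by cofactor expansion or by noting that A is similar to its Jordan form J, which has the same characteristic polynomial as A) gives
  χ_A(x) = x^3 + 6*x^2 + 12*x + 8
which factors as (x + 2)^3. The eigenvalues (with algebraic multiplicities) are λ = -2 with multiplicity 3.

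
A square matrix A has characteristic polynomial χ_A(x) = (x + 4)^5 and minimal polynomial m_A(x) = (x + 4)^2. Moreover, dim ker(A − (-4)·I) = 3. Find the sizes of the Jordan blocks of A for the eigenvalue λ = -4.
Block sizes for λ = -4: [2, 2, 1]

Step 1 — from the characteristic polynomial, algebraic multiplicity of λ = -4 is 5. From dim ker(A − (-4)·I) = 3, there are exactly 3 Jordan blocks for λ = -4.
Step 2 — from the minimal polynomial, the factor (x + 4)^2 tells us the largest block for λ = -4 has size 2.
Step 3 — with total size 5, 3 blocks, and largest block 2, the block sizes (in nonincreasing order) are [2, 2, 1].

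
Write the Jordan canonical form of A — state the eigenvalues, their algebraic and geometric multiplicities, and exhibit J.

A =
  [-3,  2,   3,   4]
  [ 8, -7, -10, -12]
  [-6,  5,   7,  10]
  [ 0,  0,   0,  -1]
J_3(-1) ⊕ J_1(-1)

The characteristic polynomial is
  det(x·I − A) = x^4 + 4*x^3 + 6*x^2 + 4*x + 1 = (x + 1)^4

Eigenvalues and multiplicities (the geometric multiplicity of λ is n − rank(A − λI), which equals the number of Jordan blocks for λ):
  λ = -1: algebraic multiplicity = 4, geometric multiplicity = 2

Determining the block sizes for each eigenvalue:
  λ = -1: with am = 4 and gm = 2, the partition is not yet determined (e.g. several partitions of 4 into 2 parts exist). Let N = A − (-1)·I. Computing rank(N^1) = 2, rank(N^2) = 1, rank(N^3) = 0; the number of blocks of size ≥ j is rank(N^{j−1}) − rank(N^j), giving [2, 1, 1]. So we have 1 block(s) of size 3, 1 block(s) of size 1 → block sizes [3, 1]

Assembling the blocks gives a Jordan form
J =
  [-1,  1,  0,  0]
  [ 0, -1,  1,  0]
  [ 0,  0, -1,  0]
  [ 0,  0,  0, -1]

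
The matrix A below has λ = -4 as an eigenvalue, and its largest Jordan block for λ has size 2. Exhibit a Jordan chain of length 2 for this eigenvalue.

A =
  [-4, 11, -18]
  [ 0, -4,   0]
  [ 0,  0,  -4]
A Jordan chain for λ = -4 of length 2:
v_1 = (11, 0, 0)ᵀ
v_2 = (0, 1, 0)ᵀ

Let N = A − (-4)·I. We want v_2 with N^2 v_2 = 0 but N^1 v_2 ≠ 0; then v_{j-1} := N · v_j for j = 2, …, 2.

Pick v_2 = (0, 1, 0)ᵀ.
Then v_1 = N · v_2 = (11, 0, 0)ᵀ.

Sanity check: (A − (-4)·I) v_1 = (0, 0, 0)ᵀ = 0. ✓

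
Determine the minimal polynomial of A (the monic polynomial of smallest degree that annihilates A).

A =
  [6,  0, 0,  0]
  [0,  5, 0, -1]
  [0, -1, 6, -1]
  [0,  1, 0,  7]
x^2 - 12*x + 36

The characteristic polynomial is χ_A(x) = (x - 6)^4, so the eigenvalues are known. The minimal polynomial is
  m_A(x) = Π_λ (x − λ)^{k_λ}
where k_λ is the size of the *largest* Jordan block for λ (equivalently, the smallest k with (A − λI)^k v = 0 for every generalised eigenvector v of λ).

  λ = 6: largest Jordan block has size 2, contributing (x − 6)^2

So m_A(x) = (x - 6)^2 = x^2 - 12*x + 36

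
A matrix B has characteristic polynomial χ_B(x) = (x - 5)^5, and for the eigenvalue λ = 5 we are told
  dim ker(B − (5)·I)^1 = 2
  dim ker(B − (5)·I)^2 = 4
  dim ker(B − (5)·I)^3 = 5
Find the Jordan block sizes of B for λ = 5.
Block sizes for λ = 5: [3, 2]

From the dimensions of kernels of powers, the number of Jordan blocks of size at least j is d_j − d_{j−1} where d_j = dim ker(N^j) (with d_0 = 0). Computing the differences gives [2, 2, 1].
The number of blocks of size exactly k is (#blocks of size ≥ k) − (#blocks of size ≥ k + 1), so the partition is: 1 block(s) of size 2, 1 block(s) of size 3.
In nonincreasing order the block sizes are [3, 2].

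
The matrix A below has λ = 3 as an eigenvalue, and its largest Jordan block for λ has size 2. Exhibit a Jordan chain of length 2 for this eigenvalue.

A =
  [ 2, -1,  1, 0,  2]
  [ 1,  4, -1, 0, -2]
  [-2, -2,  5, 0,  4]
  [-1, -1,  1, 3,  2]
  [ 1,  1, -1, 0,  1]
A Jordan chain for λ = 3 of length 2:
v_1 = (-1, 1, -2, -1, 1)ᵀ
v_2 = (1, 0, 0, 0, 0)ᵀ

Let N = A − (3)·I. We want v_2 with N^2 v_2 = 0 but N^1 v_2 ≠ 0; then v_{j-1} := N · v_j for j = 2, …, 2.

Pick v_2 = (1, 0, 0, 0, 0)ᵀ.
Then v_1 = N · v_2 = (-1, 1, -2, -1, 1)ᵀ.

Sanity check: (A − (3)·I) v_1 = (0, 0, 0, 0, 0)ᵀ = 0. ✓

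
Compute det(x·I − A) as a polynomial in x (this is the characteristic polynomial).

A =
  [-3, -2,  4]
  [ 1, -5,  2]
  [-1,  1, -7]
x^3 + 15*x^2 + 75*x + 125

Expanding det(x·I − A) (e.g. by cofactor expansion or by noting that A is similar to its Jordan form J, which has the same characteristic polynomial as A) gives
  χ_A(x) = x^3 + 15*x^2 + 75*x + 125
which factors as (x + 5)^3. The eigenvalues (with algebraic multiplicities) are λ = -5 with multiplicity 3.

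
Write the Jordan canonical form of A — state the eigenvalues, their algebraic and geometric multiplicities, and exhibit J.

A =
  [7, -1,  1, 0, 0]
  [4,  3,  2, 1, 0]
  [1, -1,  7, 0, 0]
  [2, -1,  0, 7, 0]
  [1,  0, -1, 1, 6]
J_3(6) ⊕ J_1(6) ⊕ J_1(6)

The characteristic polynomial is
  det(x·I − A) = x^5 - 30*x^4 + 360*x^3 - 2160*x^2 + 6480*x - 7776 = (x - 6)^5

Eigenvalues and multiplicities (the geometric multiplicity of λ is n − rank(A − λI), which equals the number of Jordan blocks for λ):
  λ = 6: algebraic multiplicity = 5, geometric multiplicity = 3

Determining the block sizes for each eigenvalue:
  λ = 6: with am = 5 and gm = 3, the partition is not yet determined (e.g. several partitions of 5 into 3 parts exist). Let N = A − (6)·I. Computing rank(N^1) = 2, rank(N^2) = 1, rank(N^3) = 0; the number of blocks of size ≥ j is rank(N^{j−1}) − rank(N^j), giving [3, 1, 1]. So we have 1 block(s) of size 3, 2 block(s) of size 1 → block sizes [3, 1, 1]

Assembling the blocks gives a Jordan form
J =
  [6, 1, 0, 0, 0]
  [0, 6, 1, 0, 0]
  [0, 0, 6, 0, 0]
  [0, 0, 0, 6, 0]
  [0, 0, 0, 0, 6]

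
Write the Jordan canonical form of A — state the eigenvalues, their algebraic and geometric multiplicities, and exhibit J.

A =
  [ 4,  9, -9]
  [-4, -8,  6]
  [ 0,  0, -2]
J_2(-2) ⊕ J_1(-2)

The characteristic polynomial is
  det(x·I − A) = x^3 + 6*x^2 + 12*x + 8 = (x + 2)^3

Eigenvalues and multiplicities (the geometric multiplicity of λ is n − rank(A − λI), which equals the number of Jordan blocks for λ):
  λ = -2: algebraic multiplicity = 3, geometric multiplicity = 2

Determining the block sizes for each eigenvalue:
  λ = -2: 2 blocks summing to 3 forces exactly one block of size 2 and the rest size 1 → block sizes [2, 1]

Assembling the blocks gives a Jordan form
J =
  [-2,  1,  0]
  [ 0, -2,  0]
  [ 0,  0, -2]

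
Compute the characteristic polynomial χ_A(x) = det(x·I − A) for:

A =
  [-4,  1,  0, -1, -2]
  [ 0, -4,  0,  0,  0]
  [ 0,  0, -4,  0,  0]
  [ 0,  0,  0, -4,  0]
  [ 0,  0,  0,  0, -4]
x^5 + 20*x^4 + 160*x^3 + 640*x^2 + 1280*x + 1024

Expanding det(x·I − A) (e.g. by cofactor expansion or by noting that A is similar to its Jordan form J, which has the same characteristic polynomial as A) gives
  χ_A(x) = x^5 + 20*x^4 + 160*x^3 + 640*x^2 + 1280*x + 1024
which factors as (x + 4)^5. The eigenvalues (with algebraic multiplicities) are λ = -4 with multiplicity 5.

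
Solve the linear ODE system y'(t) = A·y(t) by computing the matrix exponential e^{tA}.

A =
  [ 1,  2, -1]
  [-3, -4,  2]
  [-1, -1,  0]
e^{tA} =
  [-t^2*exp(-t)/2 + 2*t*exp(-t) + exp(-t), -t^2*exp(-t)/2 + 2*t*exp(-t), t^2*exp(-t)/2 - t*exp(-t)]
  [t^2*exp(-t)/2 - 3*t*exp(-t), t^2*exp(-t)/2 - 3*t*exp(-t) + exp(-t), -t^2*exp(-t)/2 + 2*t*exp(-t)]
  [-t*exp(-t), -t*exp(-t), t*exp(-t) + exp(-t)]

Strategy: write A = P · J · P⁻¹ where J is a Jordan canonical form, so e^{tA} = P · e^{tJ} · P⁻¹, and e^{tJ} can be computed block-by-block.

A has Jordan form
J =
  [-1,  1,  0]
  [ 0, -1,  1]
  [ 0,  0, -1]
(up to reordering of blocks).

Per-block formulas:
  For a 3×3 Jordan block J_3(-1): exp(t · J_3(-1)) = e^(-1t)·(I + t·N + (t^2/2)·N^2), where N is the 3×3 nilpotent shift.

After assembling e^{tJ} and conjugating by P, we get:

e^{tA} =
  [-t^2*exp(-t)/2 + 2*t*exp(-t) + exp(-t), -t^2*exp(-t)/2 + 2*t*exp(-t), t^2*exp(-t)/2 - t*exp(-t)]
  [t^2*exp(-t)/2 - 3*t*exp(-t), t^2*exp(-t)/2 - 3*t*exp(-t) + exp(-t), -t^2*exp(-t)/2 + 2*t*exp(-t)]
  [-t*exp(-t), -t*exp(-t), t*exp(-t) + exp(-t)]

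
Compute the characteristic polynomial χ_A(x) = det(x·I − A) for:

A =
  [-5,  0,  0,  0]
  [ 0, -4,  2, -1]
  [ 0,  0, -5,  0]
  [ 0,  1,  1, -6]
x^4 + 20*x^3 + 150*x^2 + 500*x + 625

Expanding det(x·I − A) (e.g. by cofactor expansion or by noting that A is similar to its Jordan form J, which has the same characteristic polynomial as A) gives
  χ_A(x) = x^4 + 20*x^3 + 150*x^2 + 500*x + 625
which factors as (x + 5)^4. The eigenvalues (with algebraic multiplicities) are λ = -5 with multiplicity 4.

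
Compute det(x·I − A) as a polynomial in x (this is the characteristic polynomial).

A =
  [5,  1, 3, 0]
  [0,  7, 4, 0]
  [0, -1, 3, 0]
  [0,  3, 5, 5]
x^4 - 20*x^3 + 150*x^2 - 500*x + 625

Expanding det(x·I − A) (e.g. by cofactor expansion or by noting that A is similar to its Jordan form J, which has the same characteristic polynomial as A) gives
  χ_A(x) = x^4 - 20*x^3 + 150*x^2 - 500*x + 625
which factors as (x - 5)^4. The eigenvalues (with algebraic multiplicities) are λ = 5 with multiplicity 4.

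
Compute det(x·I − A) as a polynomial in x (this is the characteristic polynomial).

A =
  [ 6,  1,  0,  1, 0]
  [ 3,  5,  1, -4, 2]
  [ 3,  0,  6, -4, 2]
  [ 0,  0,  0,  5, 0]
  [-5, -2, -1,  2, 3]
x^5 - 25*x^4 + 250*x^3 - 1250*x^2 + 3125*x - 3125

Expanding det(x·I − A) (e.g. by cofactor expansion or by noting that A is similar to its Jordan form J, which has the same characteristic polynomial as A) gives
  χ_A(x) = x^5 - 25*x^4 + 250*x^3 - 1250*x^2 + 3125*x - 3125
which factors as (x - 5)^5. The eigenvalues (with algebraic multiplicities) are λ = 5 with multiplicity 5.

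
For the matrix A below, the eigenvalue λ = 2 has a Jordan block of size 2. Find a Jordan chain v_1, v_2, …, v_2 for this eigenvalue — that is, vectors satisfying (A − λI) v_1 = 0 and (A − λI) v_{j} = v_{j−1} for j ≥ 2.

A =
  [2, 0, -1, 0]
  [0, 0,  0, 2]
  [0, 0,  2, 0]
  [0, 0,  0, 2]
A Jordan chain for λ = 2 of length 2:
v_1 = (-1, 0, 0, 0)ᵀ
v_2 = (0, 0, 1, 0)ᵀ

Let N = A − (2)·I. We want v_2 with N^2 v_2 = 0 but N^1 v_2 ≠ 0; then v_{j-1} := N · v_j for j = 2, …, 2.

Pick v_2 = (0, 0, 1, 0)ᵀ.
Then v_1 = N · v_2 = (-1, 0, 0, 0)ᵀ.

Sanity check: (A − (2)·I) v_1 = (0, 0, 0, 0)ᵀ = 0. ✓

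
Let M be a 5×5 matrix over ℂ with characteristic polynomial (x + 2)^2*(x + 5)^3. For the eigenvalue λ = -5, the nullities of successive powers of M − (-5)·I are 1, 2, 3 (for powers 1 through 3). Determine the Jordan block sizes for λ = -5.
Block sizes for λ = -5: [3]

From the dimensions of kernels of powers, the number of Jordan blocks of size at least j is d_j − d_{j−1} where d_j = dim ker(N^j) (with d_0 = 0). Computing the differences gives [1, 1, 1].
The number of blocks of size exactly k is (#blocks of size ≥ k) − (#blocks of size ≥ k + 1), so the partition is: 1 block(s) of size 3.
In nonincreasing order the block sizes are [3].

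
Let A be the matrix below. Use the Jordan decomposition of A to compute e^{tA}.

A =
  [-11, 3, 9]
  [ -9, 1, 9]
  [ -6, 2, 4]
e^{tA} =
  [-9*t*exp(-2*t) + exp(-2*t), 3*t*exp(-2*t), 9*t*exp(-2*t)]
  [-9*t*exp(-2*t), 3*t*exp(-2*t) + exp(-2*t), 9*t*exp(-2*t)]
  [-6*t*exp(-2*t), 2*t*exp(-2*t), 6*t*exp(-2*t) + exp(-2*t)]

Strategy: write A = P · J · P⁻¹ where J is a Jordan canonical form, so e^{tA} = P · e^{tJ} · P⁻¹, and e^{tJ} can be computed block-by-block.

A has Jordan form
J =
  [-2,  1,  0]
  [ 0, -2,  0]
  [ 0,  0, -2]
(up to reordering of blocks).

Per-block formulas:
  For a 1×1 block at λ = -2: exp(t · [-2]) = [e^(-2t)].
  For a 2×2 Jordan block J_2(-2): exp(t · J_2(-2)) = e^(-2t)·(I + t·N), where N is the 2×2 nilpotent shift.

After assembling e^{tJ} and conjugating by P, we get:

e^{tA} =
  [-9*t*exp(-2*t) + exp(-2*t), 3*t*exp(-2*t), 9*t*exp(-2*t)]
  [-9*t*exp(-2*t), 3*t*exp(-2*t) + exp(-2*t), 9*t*exp(-2*t)]
  [-6*t*exp(-2*t), 2*t*exp(-2*t), 6*t*exp(-2*t) + exp(-2*t)]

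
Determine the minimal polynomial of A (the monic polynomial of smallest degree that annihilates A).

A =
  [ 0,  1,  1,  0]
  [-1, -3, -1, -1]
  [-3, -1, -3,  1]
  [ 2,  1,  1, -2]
x^2 + 4*x + 4

The characteristic polynomial is χ_A(x) = (x + 2)^4, so the eigenvalues are known. The minimal polynomial is
  m_A(x) = Π_λ (x − λ)^{k_λ}
where k_λ is the size of the *largest* Jordan block for λ (equivalently, the smallest k with (A − λI)^k v = 0 for every generalised eigenvector v of λ).

  λ = -2: largest Jordan block has size 2, contributing (x + 2)^2

So m_A(x) = (x + 2)^2 = x^2 + 4*x + 4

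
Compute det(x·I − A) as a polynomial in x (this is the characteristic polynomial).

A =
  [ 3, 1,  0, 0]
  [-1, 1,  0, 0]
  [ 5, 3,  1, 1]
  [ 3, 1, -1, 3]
x^4 - 8*x^3 + 24*x^2 - 32*x + 16

Expanding det(x·I − A) (e.g. by cofactor expansion or by noting that A is similar to its Jordan form J, which has the same characteristic polynomial as A) gives
  χ_A(x) = x^4 - 8*x^3 + 24*x^2 - 32*x + 16
which factors as (x - 2)^4. The eigenvalues (with algebraic multiplicities) are λ = 2 with multiplicity 4.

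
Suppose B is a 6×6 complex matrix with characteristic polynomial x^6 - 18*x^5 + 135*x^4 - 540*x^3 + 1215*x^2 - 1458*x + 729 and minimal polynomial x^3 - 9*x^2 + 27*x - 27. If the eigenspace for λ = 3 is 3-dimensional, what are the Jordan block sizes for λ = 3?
Block sizes for λ = 3: [3, 2, 1]

Step 1 — from the characteristic polynomial, algebraic multiplicity of λ = 3 is 6. From dim ker(B − (3)·I) = 3, there are exactly 3 Jordan blocks for λ = 3.
Step 2 — from the minimal polynomial, the factor (x − 3)^3 tells us the largest block for λ = 3 has size 3.
Step 3 — with total size 6, 3 blocks, and largest block 3, the block sizes (in nonincreasing order) are [3, 2, 1].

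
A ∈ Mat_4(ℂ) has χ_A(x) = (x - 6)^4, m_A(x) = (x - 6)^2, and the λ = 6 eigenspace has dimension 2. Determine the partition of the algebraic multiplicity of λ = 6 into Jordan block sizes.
Block sizes for λ = 6: [2, 2]

Step 1 — from the characteristic polynomial, algebraic multiplicity of λ = 6 is 4. From dim ker(A − (6)·I) = 2, there are exactly 2 Jordan blocks for λ = 6.
Step 2 — from the minimal polynomial, the factor (x − 6)^2 tells us the largest block for λ = 6 has size 2.
Step 3 — with total size 4, 2 blocks, and largest block 2, the block sizes (in nonincreasing order) are [2, 2].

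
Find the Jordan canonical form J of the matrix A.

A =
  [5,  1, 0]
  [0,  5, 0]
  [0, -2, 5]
J_2(5) ⊕ J_1(5)

The characteristic polynomial is
  det(x·I − A) = x^3 - 15*x^2 + 75*x - 125 = (x - 5)^3

Eigenvalues and multiplicities (the geometric multiplicity of λ is n − rank(A − λI), which equals the number of Jordan blocks for λ):
  λ = 5: algebraic multiplicity = 3, geometric multiplicity = 2

Determining the block sizes for each eigenvalue:
  λ = 5: 2 blocks summing to 3 forces exactly one block of size 2 and the rest size 1 → block sizes [2, 1]

Assembling the blocks gives a Jordan form
J =
  [5, 1, 0]
  [0, 5, 0]
  [0, 0, 5]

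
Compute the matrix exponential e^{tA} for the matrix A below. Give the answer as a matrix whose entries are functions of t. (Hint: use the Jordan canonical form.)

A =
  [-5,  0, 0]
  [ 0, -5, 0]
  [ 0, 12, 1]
e^{tA} =
  [exp(-5*t), 0, 0]
  [0, exp(-5*t), 0]
  [0, 2*exp(t) - 2*exp(-5*t), exp(t)]

Strategy: write A = P · J · P⁻¹ where J is a Jordan canonical form, so e^{tA} = P · e^{tJ} · P⁻¹, and e^{tJ} can be computed block-by-block.

A has Jordan form
J =
  [-5,  0, 0]
  [ 0, -5, 0]
  [ 0,  0, 1]
(up to reordering of blocks).

Per-block formulas:
  For a 1×1 block at λ = 1: exp(t · [1]) = [e^(1t)].
  For a 1×1 block at λ = -5: exp(t · [-5]) = [e^(-5t)].

After assembling e^{tJ} and conjugating by P, we get:

e^{tA} =
  [exp(-5*t), 0, 0]
  [0, exp(-5*t), 0]
  [0, 2*exp(t) - 2*exp(-5*t), exp(t)]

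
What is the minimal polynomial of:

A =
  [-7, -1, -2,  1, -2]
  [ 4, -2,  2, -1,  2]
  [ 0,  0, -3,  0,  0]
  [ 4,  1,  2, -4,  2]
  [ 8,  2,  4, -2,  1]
x^2 + 6*x + 9

The characteristic polynomial is χ_A(x) = (x + 3)^5, so the eigenvalues are known. The minimal polynomial is
  m_A(x) = Π_λ (x − λ)^{k_λ}
where k_λ is the size of the *largest* Jordan block for λ (equivalently, the smallest k with (A − λI)^k v = 0 for every generalised eigenvector v of λ).

  λ = -3: largest Jordan block has size 2, contributing (x + 3)^2

So m_A(x) = (x + 3)^2 = x^2 + 6*x + 9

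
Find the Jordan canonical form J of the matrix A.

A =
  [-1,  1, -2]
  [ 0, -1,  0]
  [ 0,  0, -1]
J_2(-1) ⊕ J_1(-1)

The characteristic polynomial is
  det(x·I − A) = x^3 + 3*x^2 + 3*x + 1 = (x + 1)^3

Eigenvalues and multiplicities (the geometric multiplicity of λ is n − rank(A − λI), which equals the number of Jordan blocks for λ):
  λ = -1: algebraic multiplicity = 3, geometric multiplicity = 2

Determining the block sizes for each eigenvalue:
  λ = -1: 2 blocks summing to 3 forces exactly one block of size 2 and the rest size 1 → block sizes [2, 1]

Assembling the blocks gives a Jordan form
J =
  [-1,  1,  0]
  [ 0, -1,  0]
  [ 0,  0, -1]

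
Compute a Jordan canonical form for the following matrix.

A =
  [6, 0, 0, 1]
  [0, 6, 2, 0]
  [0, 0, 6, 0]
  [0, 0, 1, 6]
J_3(6) ⊕ J_1(6)

The characteristic polynomial is
  det(x·I − A) = x^4 - 24*x^3 + 216*x^2 - 864*x + 1296 = (x - 6)^4

Eigenvalues and multiplicities (the geometric multiplicity of λ is n − rank(A − λI), which equals the number of Jordan blocks for λ):
  λ = 6: algebraic multiplicity = 4, geometric multiplicity = 2

Determining the block sizes for each eigenvalue:
  λ = 6: with am = 4 and gm = 2, the partition is not yet determined (e.g. several partitions of 4 into 2 parts exist). Let N = A − (6)·I. Computing rank(N^1) = 2, rank(N^2) = 1, rank(N^3) = 0; the number of blocks of size ≥ j is rank(N^{j−1}) − rank(N^j), giving [2, 1, 1]. So we have 1 block(s) of size 3, 1 block(s) of size 1 → block sizes [3, 1]

Assembling the blocks gives a Jordan form
J =
  [6, 1, 0, 0]
  [0, 6, 1, 0]
  [0, 0, 6, 0]
  [0, 0, 0, 6]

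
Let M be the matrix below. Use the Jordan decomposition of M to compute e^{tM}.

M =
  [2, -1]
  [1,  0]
e^{tM} =
  [t*exp(t) + exp(t), -t*exp(t)]
  [t*exp(t), -t*exp(t) + exp(t)]

Strategy: write M = P · J · P⁻¹ where J is a Jordan canonical form, so e^{tM} = P · e^{tJ} · P⁻¹, and e^{tJ} can be computed block-by-block.

M has Jordan form
J =
  [1, 1]
  [0, 1]
(up to reordering of blocks).

Per-block formulas:
  For a 2×2 Jordan block J_2(1): exp(t · J_2(1)) = e^(1t)·(I + t·N), where N is the 2×2 nilpotent shift.

After assembling e^{tJ} and conjugating by P, we get:

e^{tM} =
  [t*exp(t) + exp(t), -t*exp(t)]
  [t*exp(t), -t*exp(t) + exp(t)]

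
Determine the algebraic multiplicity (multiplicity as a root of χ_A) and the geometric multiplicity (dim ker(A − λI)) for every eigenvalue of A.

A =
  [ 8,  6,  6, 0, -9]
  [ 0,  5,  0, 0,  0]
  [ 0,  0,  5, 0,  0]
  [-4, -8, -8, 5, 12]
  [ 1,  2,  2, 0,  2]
λ = 5: alg = 5, geom = 4

Step 1 — factor the characteristic polynomial to read off the algebraic multiplicities:
  χ_A(x) = (x - 5)^5

Step 2 — compute geometric multiplicities via the rank-nullity identity g(λ) = n − rank(A − λI):
  rank(A − (5)·I) = 1, so dim ker(A − (5)·I) = n − 1 = 4

Summary:
  λ = 5: algebraic multiplicity = 5, geometric multiplicity = 4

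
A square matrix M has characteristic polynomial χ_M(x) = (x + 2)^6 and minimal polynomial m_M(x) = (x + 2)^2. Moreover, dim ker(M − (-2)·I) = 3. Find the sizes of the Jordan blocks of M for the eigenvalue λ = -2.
Block sizes for λ = -2: [2, 2, 2]

Step 1 — from the characteristic polynomial, algebraic multiplicity of λ = -2 is 6. From dim ker(M − (-2)·I) = 3, there are exactly 3 Jordan blocks for λ = -2.
Step 2 — from the minimal polynomial, the factor (x + 2)^2 tells us the largest block for λ = -2 has size 2.
Step 3 — with total size 6, 3 blocks, and largest block 2, the block sizes (in nonincreasing order) are [2, 2, 2].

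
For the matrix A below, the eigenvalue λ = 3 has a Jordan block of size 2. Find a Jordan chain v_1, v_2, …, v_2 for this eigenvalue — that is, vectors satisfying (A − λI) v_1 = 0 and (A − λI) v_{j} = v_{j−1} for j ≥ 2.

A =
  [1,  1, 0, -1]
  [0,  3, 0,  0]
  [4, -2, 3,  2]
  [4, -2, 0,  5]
A Jordan chain for λ = 3 of length 2:
v_1 = (-2, 0, 4, 4)ᵀ
v_2 = (1, 0, 0, 0)ᵀ

Let N = A − (3)·I. We want v_2 with N^2 v_2 = 0 but N^1 v_2 ≠ 0; then v_{j-1} := N · v_j for j = 2, …, 2.

Pick v_2 = (1, 0, 0, 0)ᵀ.
Then v_1 = N · v_2 = (-2, 0, 4, 4)ᵀ.

Sanity check: (A − (3)·I) v_1 = (0, 0, 0, 0)ᵀ = 0. ✓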